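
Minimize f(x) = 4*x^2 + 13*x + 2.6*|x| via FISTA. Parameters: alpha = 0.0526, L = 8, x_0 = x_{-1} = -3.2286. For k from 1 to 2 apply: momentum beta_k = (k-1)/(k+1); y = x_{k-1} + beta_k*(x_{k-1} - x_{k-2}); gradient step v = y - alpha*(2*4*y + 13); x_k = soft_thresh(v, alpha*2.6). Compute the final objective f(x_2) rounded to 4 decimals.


FISTA on f(x) = 4*x^2 + 13*x + 2.6*|x|
L = 8, alpha = 0.0526
Iteration 1: beta = 0.0, y = -3.2286 + 0.0*(-3.2286 + 3.2286) = -3.2286
  grad(y) = -12.8288, v = y - alpha*grad = -2.5538
  prox(v) = soft_thresh(-2.5538, 0.1368) = -2.417
Iteration 2: beta = 0.3333, y = -2.417 + 0.3333*(-2.417 + 3.2286) = -2.1465
  grad(y) = -4.1722, v = y - alpha*grad = -1.9271
  prox(v) = soft_thresh(-1.9271, 0.1368) = -1.7903
f(x_2) = 4*(-1.7903)^2 + 13*(-1.7903) + 2.6*|-1.7903| = -5.7984


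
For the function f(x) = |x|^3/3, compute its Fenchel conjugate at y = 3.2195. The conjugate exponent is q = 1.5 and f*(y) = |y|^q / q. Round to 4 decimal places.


The conjugate exponent q satisfies 1/p + 1/q = 1.
p = 3, so q = 3/(3 - 1) = 1.5
|y|^q = 3.2195^1.5 = 5.7767
f*(3.2195) = 5.7767 / 1.5 = 3.8512


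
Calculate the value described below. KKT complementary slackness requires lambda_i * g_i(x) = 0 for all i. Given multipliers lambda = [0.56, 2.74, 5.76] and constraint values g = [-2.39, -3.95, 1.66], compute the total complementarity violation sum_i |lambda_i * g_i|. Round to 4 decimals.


KKT complementary slackness check:
lambda_1 * g_1 = 0.56 * -2.39 = -1.3384
lambda_2 * g_2 = 2.74 * -3.95 = -10.823
lambda_3 * g_3 = 5.76 * 1.66 = 9.5616
Total violation = 1.3384 + 10.823 + 9.5616 = 21.723


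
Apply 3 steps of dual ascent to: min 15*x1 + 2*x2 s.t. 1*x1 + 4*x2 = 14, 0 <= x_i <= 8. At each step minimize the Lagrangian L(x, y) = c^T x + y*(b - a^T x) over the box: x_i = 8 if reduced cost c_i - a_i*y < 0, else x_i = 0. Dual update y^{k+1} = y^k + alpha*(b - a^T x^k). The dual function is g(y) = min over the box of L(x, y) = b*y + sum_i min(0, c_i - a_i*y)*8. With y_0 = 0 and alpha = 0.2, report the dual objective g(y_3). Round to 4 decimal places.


Dual ascent for LP: min 15*x1 + 2*x2, 1*x1 + 4*x2 = 14, 0 <= x_i <= 8
Step 1: y^k = 0.0, reduced costs: (15.0, 2.0)
  x^k = (0.0, 0.0), subgradient = b - a^T x = 14.0
  y^{k+1} = 0.0 + 0.2*14.0 = 2.8
Step 2: y^k = 2.8, reduced costs: (12.2, -9.2)
  x^k = (0.0, 8.0), subgradient = b - a^T x = -18.0
  y^{k+1} = 2.8 + 0.2*-18.0 = -0.8
Step 3: y^k = -0.8, reduced costs: (15.8, 5.2)
  x^k = (0.0, 0.0), subgradient = b - a^T x = 14.0
  y^{k+1} = -0.8 + 0.2*14.0 = 2.0
Dual objective at y_3 = 2.0: reduced costs (13.0, -6.0), box minimizer x = (0.0, 8.0)
g(y_3) = b*y + (c1 - a1*y)*x1 + (c2 - a2*y)*x2 = 14*2.0 + 13.0*0.0 + (-6.0)*8.0 = 28.0 + 0.0 - 48.0 = -20.0


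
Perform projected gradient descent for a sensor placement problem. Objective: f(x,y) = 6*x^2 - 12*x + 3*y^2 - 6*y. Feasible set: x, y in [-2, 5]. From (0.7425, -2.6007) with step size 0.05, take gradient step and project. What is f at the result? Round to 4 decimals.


Step 1: Compute gradient at (0.7425, -2.6007).
grad_x = 2*6*0.7425 - 12 = -3.09
grad_y = 2*3*-2.6007 - 6 = -21.6042
Step 2: Gradient step.
x_raw = 0.7425 - 0.05*-3.09 = 0.897
y_raw = -2.6007 - 0.05*-21.6042 = -1.5205
Step 3: Project onto [-2, 5].
x_proj = clip(0.897) = 0.897
y_proj = clip(-1.5205) = -1.5205
Step 4: Evaluate f.
f(0.897, -1.5205) = 10.1223


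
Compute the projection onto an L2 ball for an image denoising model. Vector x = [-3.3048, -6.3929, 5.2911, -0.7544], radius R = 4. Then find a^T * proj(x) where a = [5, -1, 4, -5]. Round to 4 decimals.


Step 1: Compute ||x|| (intermediates to 6 decimals).
||x|| = sqrt((-3.3048)^2 + (-6.3929)^2 + 5.2911^2 + (-0.7544)^2) = 8.964136
Step 2: Project.
Since ||x|| > R, scale = R/||x|| = 4/8.964136 = 0.446223, proj(x) = scale * x
proj(x) = [-1.474678, -2.852659, 2.361011, -0.336631]
Step 3: Dot product.
a^T * proj(x) = 5*(-1.474678) - 1*(-2.852659) + 4*2.361011 - 5*(-0.336631) = 6.6065


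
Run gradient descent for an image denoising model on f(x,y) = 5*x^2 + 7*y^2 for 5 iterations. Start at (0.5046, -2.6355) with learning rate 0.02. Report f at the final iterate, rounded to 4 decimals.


Gradient descent on f(x,y) = 5*x^2 + 7*y^2.
Starting point: (0.5046, -2.6355), alpha = 0.02
Step 1: grad_x = 2*5*0.5046 = 5.046, grad_y = 2*7*-2.6355 = -36.897
  x_1 = 0.5046 - 0.02*5.046 = 0.4037
  y_1 = -2.6355 - 0.02*-36.897 = -1.8976
Step 2: grad_x = 2*5*0.4037 = 4.0368, grad_y = 2*7*-1.8976 = -26.5658
  x_2 = 0.4037 - 0.02*4.0368 = 0.3229
  y_2 = -1.8976 - 0.02*-26.5658 = -1.3662
Step 3: grad_x = 2*5*0.3229 = 3.2294, grad_y = 2*7*-1.3662 = -19.1274
  x_3 = 0.3229 - 0.02*3.2294 = 0.2584
  y_3 = -1.3662 - 0.02*-19.1274 = -0.9837
Step 4: grad_x = 2*5*0.2584 = 2.5836, grad_y = 2*7*-0.9837 = -13.7717
  x_4 = 0.2584 - 0.02*2.5836 = 0.2067
  y_4 = -0.9837 - 0.02*-13.7717 = -0.7083
Step 5: grad_x = 2*5*0.2067 = 2.0668, grad_y = 2*7*-0.7083 = -9.9156
  x_5 = 0.2067 - 0.02*2.0668 = 0.1653
  y_5 = -0.7083 - 0.02*-9.9156 = -0.5099
f(0.1653, -0.5099) = 5*0.1653^2 + 7*(-0.5099)^2 = 1.957


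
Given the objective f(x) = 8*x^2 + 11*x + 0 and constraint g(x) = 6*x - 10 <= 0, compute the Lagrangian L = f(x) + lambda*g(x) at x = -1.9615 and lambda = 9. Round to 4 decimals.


Step 1: Evaluate f(x).
f(-1.9615) = 8*(-1.9615)^2 + 11*(-1.9615) + 0 = 9.2034
Step 2: Evaluate g(x).
g(-1.9615) = 6*-1.9615 - 10 = -21.769
Step 3: Compute Lagrangian.
L = 9.2034 + 9*-21.769 = -186.7176


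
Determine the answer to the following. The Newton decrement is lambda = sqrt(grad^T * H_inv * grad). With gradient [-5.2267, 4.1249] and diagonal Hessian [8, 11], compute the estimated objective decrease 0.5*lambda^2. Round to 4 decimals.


Step 1: H is diagonal, so H^(-1) * g = [-0.6533, 0.375].
Step 2: g^T H^(-1) g = sum_i g_i^2 / H_ii
  = (-5.2267)^2/8 + (4.1249)^2/11
  = 3.4148 + 1.5468 = 4.9616
Step 3: Objective decrease = 0.5 * g^T H^(-1) g = 2.4808


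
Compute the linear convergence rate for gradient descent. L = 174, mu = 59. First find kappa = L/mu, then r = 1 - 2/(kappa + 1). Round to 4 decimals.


Step 1: Compute the condition number.
kappa = L/mu = 174/59 = 2.9492
Step 2: Compute the convergence rate.
r = 1 - 2/(kappa + 1) = 1 - 2*mu/(L + mu) = (L - mu)/(L + mu) = 115/233 = 0.4936


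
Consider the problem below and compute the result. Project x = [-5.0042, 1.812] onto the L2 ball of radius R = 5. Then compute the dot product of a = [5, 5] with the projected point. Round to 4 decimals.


Step 1: Compute ||x|| (intermediates to 6 decimals).
||x|| = sqrt((-5.0042)^2 + 1.812^2) = 5.322158
Step 2: Project.
Since ||x|| > R, scale = R/||x|| = 5/5.322158 = 0.939469, proj(x) = scale * x
proj(x) = [-4.701291, 1.702318]
Step 3: Dot product.
a^T * proj(x) = 5*(-4.701291) + 5*1.702318 = -14.9949


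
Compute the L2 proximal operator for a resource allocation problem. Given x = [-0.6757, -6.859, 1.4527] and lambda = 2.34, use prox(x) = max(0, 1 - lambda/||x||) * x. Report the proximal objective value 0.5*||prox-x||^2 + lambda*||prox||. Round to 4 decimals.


Step 1: Compute ||x||.
||x|| = 7.0436
Step 2: Compute scaling factor.
scale = max(0, 1 - 2.34/7.0436) = 0.6678
Step 3: prox(x) = [-0.4512, -4.5803, 0.9701]
||prox(x)|| = 4.7036
Step 4: Proximal objective.
0.5*||prox-x||^2 = 2.7378
lambda*||prox|| = 11.0064
Total = 13.7443


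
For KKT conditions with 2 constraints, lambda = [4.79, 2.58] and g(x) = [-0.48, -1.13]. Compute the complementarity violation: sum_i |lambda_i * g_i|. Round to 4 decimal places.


KKT complementary slackness check:
lambda_1 * g_1 = 4.79 * -0.48 = -2.2992
lambda_2 * g_2 = 2.58 * -1.13 = -2.9154
Total violation = 2.2992 + 2.9154 = 5.2146


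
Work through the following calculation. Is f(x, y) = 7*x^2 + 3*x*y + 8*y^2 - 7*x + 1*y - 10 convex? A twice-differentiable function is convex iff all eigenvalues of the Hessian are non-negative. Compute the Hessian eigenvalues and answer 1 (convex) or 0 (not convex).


The Hessian of f(x,y) = 7*x^2 + 3*x*y + 8*y^2 - 7*x + 1*y - 10 is:
H = [[14, 3], [3, 16]]
Trace = 14 + 16 = 30
Determinant = 14*16 - (3)^2 = 215
Discriminant = (30)^2 - 4*215 = 40.0
Eigenvalues: lambda_1 = 11.8377, lambda_2 = 18.1623
The function is convex.

1


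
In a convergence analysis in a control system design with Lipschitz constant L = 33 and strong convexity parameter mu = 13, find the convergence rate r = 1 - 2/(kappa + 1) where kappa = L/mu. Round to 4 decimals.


Step 1: Compute the condition number.
kappa = L/mu = 33/13 = 2.5385
Step 2: Compute the convergence rate.
r = 1 - 2/(kappa + 1) = 1 - 2*mu/(L + mu) = (L - mu)/(L + mu) = 20/46 = 0.4348


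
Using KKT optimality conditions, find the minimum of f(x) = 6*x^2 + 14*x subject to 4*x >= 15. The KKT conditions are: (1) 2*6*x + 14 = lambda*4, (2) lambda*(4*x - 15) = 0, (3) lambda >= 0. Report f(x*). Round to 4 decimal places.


Step 1: Try lambda = 0 (constraint inactive).
x_unc = -14/(2*6) = -1.1667
Check: 4*-1.1667 = -4.6668 < 15 -- violated!
Step 2: Constraint must be active: 4*x = 15
x* = 15/4 = 3.75
lambda = (2*6*3.75 + 14)/4 = 14.75
Step 3: Compute optimal value.
f(x*) = 6*3.75^2 + 14*3.75 = 136.875


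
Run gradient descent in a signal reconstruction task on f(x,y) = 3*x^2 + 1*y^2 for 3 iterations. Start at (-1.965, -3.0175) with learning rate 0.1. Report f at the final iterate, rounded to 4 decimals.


Gradient descent on f(x,y) = 3*x^2 + 1*y^2.
Starting point: (-1.965, -3.0175), alpha = 0.1
Step 1: grad_x = 2*3*-1.965 = -11.79, grad_y = 2*1*-3.0175 = -6.035
  x_1 = -1.965 - 0.1*-11.79 = -0.786
  y_1 = -3.0175 - 0.1*-6.035 = -2.414
Step 2: grad_x = 2*3*-0.786 = -4.716, grad_y = 2*1*-2.414 = -4.828
  x_2 = -0.786 - 0.1*-4.716 = -0.3144
  y_2 = -2.414 - 0.1*-4.828 = -1.9312
Step 3: grad_x = 2*3*-0.3144 = -1.8864, grad_y = 2*1*-1.9312 = -3.8624
  x_3 = -0.3144 - 0.1*-1.8864 = -0.1258
  y_3 = -1.9312 - 0.1*-3.8624 = -1.545
f(-0.1258, -1.545) = 3*(-0.1258)^2 + 1*(-1.545)^2 = 2.4343


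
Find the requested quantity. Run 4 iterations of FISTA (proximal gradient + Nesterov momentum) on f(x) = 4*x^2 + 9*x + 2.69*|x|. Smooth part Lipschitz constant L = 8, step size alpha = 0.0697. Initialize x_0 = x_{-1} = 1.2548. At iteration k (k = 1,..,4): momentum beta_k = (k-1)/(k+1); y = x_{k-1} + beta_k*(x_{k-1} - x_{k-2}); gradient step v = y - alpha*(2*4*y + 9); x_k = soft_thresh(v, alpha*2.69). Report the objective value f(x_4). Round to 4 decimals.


FISTA on f(x) = 4*x^2 + 9*x + 2.69*|x|
L = 8, alpha = 0.0697
Iteration 1: beta = 0.0, y = 1.2548 + 0.0*(1.2548 - 1.2548) = 1.2548
  grad(y) = 19.0384, v = y - alpha*grad = -0.0722
  prox(v) = soft_thresh(-0.0722, 0.1875) = 0.0
Iteration 2: beta = 0.3333, y = 0.0 + 0.3333*(0.0 - 1.2548) = -0.4183
  grad(y) = 5.6539, v = y - alpha*grad = -0.8123
  prox(v) = soft_thresh(-0.8123, 0.1875) = -0.6248
Iteration 3: beta = 0.5, y = -0.6248 + 0.5*(-0.6248 - 0.0) = -0.9373
  grad(y) = 1.5018, v = y - alpha*grad = -1.0419
  prox(v) = soft_thresh(-1.0419, 0.1875) = -0.8545
Iteration 4: beta = 0.6, y = -0.8545 + 0.6*(-0.8545 + 0.6248) = -0.9922
  grad(y) = 1.0622, v = y - alpha*grad = -1.0663
  prox(v) = soft_thresh(-1.0663, 0.1875) = -0.8788
f(x_4) = 4*(-0.8788)^2 + 9*(-0.8788) + 2.69*|-0.8788| = -2.4561


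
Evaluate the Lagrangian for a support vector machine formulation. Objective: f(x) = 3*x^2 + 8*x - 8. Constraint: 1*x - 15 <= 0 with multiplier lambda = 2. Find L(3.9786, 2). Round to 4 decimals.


Step 1: Evaluate f(x).
f(3.9786) = 3*3.9786^2 + 8*3.9786 - 8 = 71.3166
Step 2: Evaluate g(x).
g(3.9786) = 1*3.9786 - 15 = -11.0214
Step 3: Compute Lagrangian.
L = 71.3166 + 2*-11.0214 = 49.2738


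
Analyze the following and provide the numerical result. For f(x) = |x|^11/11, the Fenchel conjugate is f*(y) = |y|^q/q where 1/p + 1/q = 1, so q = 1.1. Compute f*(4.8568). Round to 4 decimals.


The conjugate exponent q satisfies 1/p + 1/q = 1.
p = 11, so q = 11/(11 - 1) = 1.1
|y|^q = 4.8568^1.1 = 5.6883
f*(4.8568) = 5.6883 / 1.1 = 5.1712


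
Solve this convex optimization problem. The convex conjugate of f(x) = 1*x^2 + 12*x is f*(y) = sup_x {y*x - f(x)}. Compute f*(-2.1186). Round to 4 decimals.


f*(y) = sup_x {y*x - a*x^2 - b*x} = sup_x {(y-b)*x - a*x^2}
FOC: (y - b) - 2a*x = 0 => x* = (y - b)/(2a)
x* = (-2.1186 - 12)/(2*1) = -7.0593
f*(-2.1186) = (y-b)^2/(4a) = (-2.1186 - 12)^2/(4*1)
= 199.3349/4 = 49.8337


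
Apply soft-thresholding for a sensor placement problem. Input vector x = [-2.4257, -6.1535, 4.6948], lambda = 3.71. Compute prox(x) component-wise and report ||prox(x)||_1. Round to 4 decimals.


Soft-thresholding with lambda = 3.71:
prox(-2.4257) = sign(-2.4257)*max(|-2.4257| - 3.71, 0) = 0.0
prox(-6.1535) = sign(-6.1535)*max(|-6.1535| - 3.71, 0) = -2.4435
prox(4.6948) = sign(4.6948)*max(|4.6948| - 3.71, 0) = 0.9848
prox(x) = [0.0, -2.4435, 0.9848]
||prox(x)||_1 = 0.0 + 2.4435 + 0.9848 = 3.4283


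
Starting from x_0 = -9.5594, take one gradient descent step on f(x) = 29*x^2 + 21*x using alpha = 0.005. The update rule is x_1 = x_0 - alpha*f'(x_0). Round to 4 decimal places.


We compute the gradient at x_0 and apply the update.
f'(x) = 58*x + 21
f'(-9.5594) = 58*-9.5594 + 21 = -533.4452
x_1 = -9.5594 - 0.005*-533.4452 = -6.8922


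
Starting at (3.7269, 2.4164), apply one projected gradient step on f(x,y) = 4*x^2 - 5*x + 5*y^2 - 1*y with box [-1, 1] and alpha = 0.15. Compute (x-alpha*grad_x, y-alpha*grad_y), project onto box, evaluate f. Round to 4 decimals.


Step 1: Compute gradient at (3.7269, 2.4164).
grad_x = 2*4*3.7269 - 5 = 24.8152
grad_y = 2*5*2.4164 - 1 = 23.164
Step 2: Gradient step.
x_raw = 3.7269 - 0.15*24.8152 = 0.0046
y_raw = 2.4164 - 0.15*23.164 = -1.0582
Step 3: Project onto [-1, 1].
x_proj = clip(0.0046) = 0.0046
y_proj = clip(-1.0582) = -1.0
Step 4: Evaluate f.
f(0.0046, -1.0) = 5.977


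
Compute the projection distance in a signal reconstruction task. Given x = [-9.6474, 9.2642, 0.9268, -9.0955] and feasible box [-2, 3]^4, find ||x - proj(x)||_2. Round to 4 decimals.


Project each component onto [-2, 3].
clip(-9.6474) = -2.0, clip(9.2642) = 3.0, clip(0.9268) = 0.9268, clip(-9.0955) = -2.0
Projection = [-2.0, 3.0, 0.9268, -2.0]
Squared diffs: [58.4827, 39.2402, 0.0, 50.3461]
Distance = sqrt(148.069) = 12.1684


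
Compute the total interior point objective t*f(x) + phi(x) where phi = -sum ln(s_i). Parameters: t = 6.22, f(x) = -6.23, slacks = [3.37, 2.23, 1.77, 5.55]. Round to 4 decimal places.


Step 1: Compute log-barrier.
ln values: [1.2149, 0.802, 0.571, 1.7138]
phi = -(1.2149 + 0.802 + 0.571 + 1.7138) = -4.3017
Step 2: Compute augmented objective.
t*f(x) = 6.22*-6.23 = -38.7506
Total = -38.7506 - 4.3017 = -43.0523


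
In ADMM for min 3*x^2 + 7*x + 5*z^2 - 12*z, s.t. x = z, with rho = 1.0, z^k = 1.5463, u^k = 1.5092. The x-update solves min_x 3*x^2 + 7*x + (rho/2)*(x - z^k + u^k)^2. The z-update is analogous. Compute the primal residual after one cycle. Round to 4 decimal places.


ADMM iteration with rho = 1.0, z^k = 1.5463, u^k = 1.5092
Step 1: x-update.
Minimize 3*x^2 + 7*x + (1.0/2)*(x - 1.5463 + 1.5092)^2
FOC: (2*3 + 1.0)*x = -7 + 1.0*(1.5463 - 1.5092)
x^{k+1} = -0.9947
Step 2: z-update.
Minimize 5*z^2 - 12*z + (1.0/2)*(-0.9947 - z + 1.5092)^2
FOC: (2*5 + 1.0)*z = 12 + 1.0*(-0.9947 + 1.5092)
z^{k+1} = 1.1377
Step 3: u-update.
u^{k+1} = 1.5092 - 0.9947 - 1.1377 = -0.6232
Step 4: Primal residual = |-0.9947 - 1.1377| = 2.1324


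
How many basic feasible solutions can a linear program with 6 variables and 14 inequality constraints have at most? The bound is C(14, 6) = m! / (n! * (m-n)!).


Each vertex corresponds to some choice of n active constraints out of m, so the number of vertices is at most C(m, n) = m! / (n!(m-n)!).
m = 14, n = 6
Numerator: 14 * 13 * 12 * 11 * 10 * 9
Denominator: 6! = 720
C(14, 6) = 3003


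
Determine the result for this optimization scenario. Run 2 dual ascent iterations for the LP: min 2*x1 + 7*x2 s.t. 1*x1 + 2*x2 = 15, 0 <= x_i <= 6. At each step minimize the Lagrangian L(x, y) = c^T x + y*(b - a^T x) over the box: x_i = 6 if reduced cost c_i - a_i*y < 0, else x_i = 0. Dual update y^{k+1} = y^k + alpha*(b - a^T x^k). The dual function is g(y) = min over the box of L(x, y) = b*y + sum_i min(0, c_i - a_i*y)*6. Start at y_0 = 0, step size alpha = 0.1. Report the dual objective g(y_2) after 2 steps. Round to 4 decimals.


Dual ascent for LP: min 2*x1 + 7*x2, 1*x1 + 2*x2 = 15, 0 <= x_i <= 6
Step 1: y^k = 0.0, reduced costs: (2.0, 7.0)
  x^k = (0.0, 0.0), subgradient = b - a^T x = 15.0
  y^{k+1} = 0.0 + 0.1*15.0 = 1.5
Step 2: y^k = 1.5, reduced costs: (0.5, 4.0)
  x^k = (0.0, 0.0), subgradient = b - a^T x = 15.0
  y^{k+1} = 1.5 + 0.1*15.0 = 3.0
Dual objective at y_2 = 3.0: reduced costs (-1.0, 1.0), box minimizer x = (6.0, 0.0)
g(y_2) = b*y + (c1 - a1*y)*x1 + (c2 - a2*y)*x2 = 15*3.0 + (-1.0)*6.0 + 1.0*0.0 = 45.0 - 6.0 + 0.0 = 39.0


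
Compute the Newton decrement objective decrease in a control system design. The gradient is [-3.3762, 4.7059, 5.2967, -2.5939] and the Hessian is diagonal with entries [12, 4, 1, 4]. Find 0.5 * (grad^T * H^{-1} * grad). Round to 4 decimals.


Step 1: H is diagonal, so H^(-1) * g = [-0.2814, 1.1765, 5.2967, -0.6485].
Step 2: g^T H^(-1) g = sum_i g_i^2 / H_ii
  = (-3.3762)^2/12 + (4.7059)^2/4 + (5.2967)^2/1 + (-2.5939)^2/4
  = 0.9499 + 5.5364 + 28.055 + 1.6821 = 36.2234
Step 3: Objective decrease = 0.5 * g^T H^(-1) g = 18.1117


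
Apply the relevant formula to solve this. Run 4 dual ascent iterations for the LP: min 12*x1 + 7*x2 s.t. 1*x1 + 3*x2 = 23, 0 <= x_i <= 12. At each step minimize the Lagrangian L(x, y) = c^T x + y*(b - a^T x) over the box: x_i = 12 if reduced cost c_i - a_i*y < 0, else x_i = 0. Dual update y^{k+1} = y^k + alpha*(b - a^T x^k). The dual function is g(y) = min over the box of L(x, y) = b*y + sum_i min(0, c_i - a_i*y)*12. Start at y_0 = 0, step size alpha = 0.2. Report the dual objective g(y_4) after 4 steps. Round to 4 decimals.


Dual ascent for LP: min 12*x1 + 7*x2, 1*x1 + 3*x2 = 23, 0 <= x_i <= 12
Step 1: y^k = 0.0, reduced costs: (12.0, 7.0)
  x^k = (0.0, 0.0), subgradient = b - a^T x = 23.0
  y^{k+1} = 0.0 + 0.2*23.0 = 4.6
Step 2: y^k = 4.6, reduced costs: (7.4, -6.8)
  x^k = (0.0, 12.0), subgradient = b - a^T x = -13.0
  y^{k+1} = 4.6 + 0.2*-13.0 = 2.0
Step 3: y^k = 2.0, reduced costs: (10.0, 1.0)
  x^k = (0.0, 0.0), subgradient = b - a^T x = 23.0
  y^{k+1} = 2.0 + 0.2*23.0 = 6.6
Step 4: y^k = 6.6, reduced costs: (5.4, -12.8)
  x^k = (0.0, 12.0), subgradient = b - a^T x = -13.0
  y^{k+1} = 6.6 + 0.2*-13.0 = 4.0
Dual objective at y_4 = 4.0: reduced costs (8.0, -5.0), box minimizer x = (0.0, 12.0)
g(y_4) = b*y + (c1 - a1*y)*x1 + (c2 - a2*y)*x2 = 23*4.0 + 8.0*0.0 + (-5.0)*12.0 = 92.0 + 0.0 - 60.0 = 32.0


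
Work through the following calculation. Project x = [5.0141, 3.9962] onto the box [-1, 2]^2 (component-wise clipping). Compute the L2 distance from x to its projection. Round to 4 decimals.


Project each component onto [-1, 2].
clip(5.0141) = 2.0, clip(3.9962) = 2.0
Projection = [2.0, 2.0]
Squared diffs: [9.0848, 3.9848]
Distance = sqrt(13.0696) = 3.6152


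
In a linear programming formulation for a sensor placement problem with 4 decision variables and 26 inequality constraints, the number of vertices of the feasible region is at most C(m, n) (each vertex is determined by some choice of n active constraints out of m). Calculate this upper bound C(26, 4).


Each vertex corresponds to some choice of n active constraints out of m, so the number of vertices is at most C(m, n) = m! / (n!(m-n)!).
m = 26, n = 4
Numerator: 26 * 25 * 24 * 23
Denominator: 4! = 24
C(26, 4) = 14950


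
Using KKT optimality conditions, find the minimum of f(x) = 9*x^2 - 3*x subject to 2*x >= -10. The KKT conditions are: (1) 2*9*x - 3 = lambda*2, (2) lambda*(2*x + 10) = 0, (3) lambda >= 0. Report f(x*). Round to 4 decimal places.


Step 1: Try lambda = 0 (constraint inactive).
Stationarity: 2*9*x - 3 = 0
x* = 3/(2*9) = 1/6 = 0.1667 (rounded; the exact value 1/6 is used below)
Check constraint: 2*0.1667 = 0.3334 >= -10 -- satisfied.
Step 2: Compute optimal value.
f(x*) = 9*(1/6)^2 - 3*(1/6) = -0.25


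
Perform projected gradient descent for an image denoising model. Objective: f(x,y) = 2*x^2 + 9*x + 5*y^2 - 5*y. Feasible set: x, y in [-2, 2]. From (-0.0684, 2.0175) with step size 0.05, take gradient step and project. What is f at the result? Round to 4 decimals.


Step 1: Compute gradient at (-0.0684, 2.0175).
grad_x = 2*2*-0.0684 + 9 = 8.7264
grad_y = 2*5*2.0175 - 5 = 15.175
Step 2: Gradient step.
x_raw = -0.0684 - 0.05*8.7264 = -0.5047
y_raw = 2.0175 - 0.05*15.175 = 1.2588
Step 3: Project onto [-2, 2].
x_proj = clip(-0.5047) = -0.5047
y_proj = clip(1.2588) = 1.2588
Step 4: Evaluate f.
f(-0.5047, 1.2588) = -2.4045


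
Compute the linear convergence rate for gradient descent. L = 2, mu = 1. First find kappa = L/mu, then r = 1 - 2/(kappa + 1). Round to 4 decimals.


Step 1: Compute the condition number.
kappa = L/mu = 2/1 = 2.0
Step 2: Compute the convergence rate.
r = 1 - 2/(kappa + 1) = 1 - 2*mu/(L + mu) = (L - mu)/(L + mu) = 1/3 = 0.3333


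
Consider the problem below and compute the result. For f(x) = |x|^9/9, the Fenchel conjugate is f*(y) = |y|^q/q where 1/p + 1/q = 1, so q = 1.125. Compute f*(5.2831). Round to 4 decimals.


The conjugate exponent q satisfies 1/p + 1/q = 1.
p = 9, so q = 9/(9 - 1) = 1.125
|y|^q = 5.2831^1.125 = 6.505
f*(5.2831) = 6.505 / 1.125 = 5.7823


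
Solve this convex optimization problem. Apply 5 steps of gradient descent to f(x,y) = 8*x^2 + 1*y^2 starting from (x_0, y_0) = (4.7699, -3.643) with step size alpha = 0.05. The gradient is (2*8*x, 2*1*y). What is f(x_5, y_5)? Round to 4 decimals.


Gradient descent on f(x,y) = 8*x^2 + 1*y^2.
Starting point: (4.7699, -3.643), alpha = 0.05
Step 1: grad_x = 2*8*4.7699 = 76.3184, grad_y = 2*1*-3.643 = -7.286
  x_1 = 4.7699 - 0.05*76.3184 = 0.954
  y_1 = -3.643 - 0.05*-7.286 = -3.2787
Step 2: grad_x = 2*8*0.954 = 15.2637, grad_y = 2*1*-3.2787 = -6.5574
  x_2 = 0.954 - 0.05*15.2637 = 0.1908
  y_2 = -3.2787 - 0.05*-6.5574 = -2.9508
Step 3: grad_x = 2*8*0.1908 = 3.0527, grad_y = 2*1*-2.9508 = -5.9017
  x_3 = 0.1908 - 0.05*3.0527 = 0.0382
  y_3 = -2.9508 - 0.05*-5.9017 = -2.6557
Step 4: grad_x = 2*8*0.0382 = 0.6105, grad_y = 2*1*-2.6557 = -5.3115
  x_4 = 0.0382 - 0.05*0.6105 = 0.0076
  y_4 = -2.6557 - 0.05*-5.3115 = -2.3902
Step 5: grad_x = 2*8*0.0076 = 0.1221, grad_y = 2*1*-2.3902 = -4.7803
  x_5 = 0.0076 - 0.05*0.1221 = 0.0015
  y_5 = -2.3902 - 0.05*-4.7803 = -2.1512
f(0.0015, -2.1512) = 8*0.0015^2 + 1*(-2.1512)^2 = 4.6275


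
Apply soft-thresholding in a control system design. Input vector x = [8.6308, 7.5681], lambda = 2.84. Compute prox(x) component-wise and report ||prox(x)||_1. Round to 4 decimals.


Soft-thresholding with lambda = 2.84:
prox(8.6308) = sign(8.6308)*max(|8.6308| - 2.84, 0) = 5.7908
prox(7.5681) = sign(7.5681)*max(|7.5681| - 2.84, 0) = 4.7281
prox(x) = [5.7908, 4.7281]
||prox(x)||_1 = 5.7908 + 4.7281 = 10.5189


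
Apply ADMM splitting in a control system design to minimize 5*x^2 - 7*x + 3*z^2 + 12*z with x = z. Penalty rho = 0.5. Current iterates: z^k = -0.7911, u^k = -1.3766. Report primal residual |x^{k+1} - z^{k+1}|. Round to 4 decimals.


ADMM iteration with rho = 0.5, z^k = -0.7911, u^k = -1.3766
Step 1: x-update.
Minimize 5*x^2 - 7*x + (0.5/2)*(x + 0.7911 - 1.3766)^2
FOC: (2*5 + 0.5)*x = 7 + 0.5*(-0.7911 + 1.3766)
x^{k+1} = 0.6945
Step 2: z-update.
Minimize 3*z^2 + 12*z + (0.5/2)*(0.6945 - z - 1.3766)^2
FOC: (2*3 + 0.5)*z = -12 + 0.5*(0.6945 - 1.3766)
z^{k+1} = -1.8986
Step 3: u-update.
u^{k+1} = -1.3766 + 0.6945 + 1.8986 = 1.2166
Step 4: Primal residual = |0.6945 + 1.8986| = 2.5932


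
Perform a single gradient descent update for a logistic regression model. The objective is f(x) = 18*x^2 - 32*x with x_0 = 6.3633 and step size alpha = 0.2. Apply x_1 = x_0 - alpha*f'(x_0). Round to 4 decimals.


We compute the gradient at x_0 and apply the update.
f'(x) = 36*x - 32
f'(6.3633) = 36*6.3633 - 32 = 197.0788
x_1 = 6.3633 - 0.2*197.0788 = -33.0525


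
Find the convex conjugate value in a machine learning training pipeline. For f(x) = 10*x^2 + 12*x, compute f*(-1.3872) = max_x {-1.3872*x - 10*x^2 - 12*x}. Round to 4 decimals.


f*(y) = sup_x {y*x - a*x^2 - b*x} = sup_x {(y-b)*x - a*x^2}
FOC: (y - b) - 2a*x = 0 => x* = (y - b)/(2a)
x* = (-1.3872 - 12)/(2*10) = -0.6694
f*(-1.3872) = (y-b)^2/(4a) = (-1.3872 - 12)^2/(4*10)
= 179.2171/40 = 4.4804


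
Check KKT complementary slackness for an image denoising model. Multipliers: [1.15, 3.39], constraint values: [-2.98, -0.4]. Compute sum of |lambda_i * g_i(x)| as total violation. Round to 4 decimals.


KKT complementary slackness check:
lambda_1 * g_1 = 1.15 * -2.98 = -3.427
lambda_2 * g_2 = 3.39 * -0.4 = -1.356
Total violation = 3.427 + 1.356 = 4.783


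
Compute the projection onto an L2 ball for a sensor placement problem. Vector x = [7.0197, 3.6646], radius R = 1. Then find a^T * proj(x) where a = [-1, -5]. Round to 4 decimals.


Step 1: Compute ||x|| (intermediates to 6 decimals).
||x|| = sqrt(7.0197^2 + 3.6646^2) = 7.918679
Step 2: Project.
Since ||x|| > R, scale = R/||x|| = 1/7.918679 = 0.126284, proj(x) = scale * x
proj(x) = [0.886476, 0.46278]
Step 3: Dot product.
a^T * proj(x) = -1*0.886476 - 5*0.46278 = -3.2004


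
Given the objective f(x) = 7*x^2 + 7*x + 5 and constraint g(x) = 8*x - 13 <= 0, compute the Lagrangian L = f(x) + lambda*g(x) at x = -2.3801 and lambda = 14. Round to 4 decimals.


Step 1: Evaluate f(x).
f(-2.3801) = 7*(-2.3801)^2 + 7*(-2.3801) + 5 = 27.9934
Step 2: Evaluate g(x).
g(-2.3801) = 8*-2.3801 - 13 = -32.0408
Step 3: Compute Lagrangian.
L = 27.9934 + 14*-32.0408 = -420.5778


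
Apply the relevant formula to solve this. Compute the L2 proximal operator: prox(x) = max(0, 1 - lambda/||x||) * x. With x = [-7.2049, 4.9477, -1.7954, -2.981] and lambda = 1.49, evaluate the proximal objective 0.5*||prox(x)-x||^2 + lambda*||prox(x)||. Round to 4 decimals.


Step 1: Compute ||x||.
||x|| = 9.4075
Step 2: Compute scaling factor.
scale = max(0, 1 - 1.49/9.4075) = 0.8416
Step 3: prox(x) = [-6.0638, 4.1641, -1.511, -2.5089]
||prox(x)|| = 7.9175
Step 4: Proximal objective.
0.5*||prox-x||^2 = 1.1101
lambda*||prox|| = 11.7971
Total = 12.9071


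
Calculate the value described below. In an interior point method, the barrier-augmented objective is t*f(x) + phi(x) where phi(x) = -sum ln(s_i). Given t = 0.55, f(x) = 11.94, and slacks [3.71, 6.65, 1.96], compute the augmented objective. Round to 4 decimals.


Step 1: Compute log-barrier.
ln values: [1.311, 1.8946, 0.6729]
phi = -(1.311 + 1.8946 + 0.6729) = -3.8786
Step 2: Compute augmented objective.
t*f(x) = 0.55*11.94 = 6.567
Total = 6.567 - 3.8786 = 2.6884


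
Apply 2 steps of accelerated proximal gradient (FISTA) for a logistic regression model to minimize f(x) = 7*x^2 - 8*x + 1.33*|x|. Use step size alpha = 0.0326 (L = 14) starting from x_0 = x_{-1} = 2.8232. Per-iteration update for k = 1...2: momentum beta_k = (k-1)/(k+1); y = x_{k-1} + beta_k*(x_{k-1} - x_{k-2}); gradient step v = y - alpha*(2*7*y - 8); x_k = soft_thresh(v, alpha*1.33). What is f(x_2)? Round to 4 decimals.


FISTA on f(x) = 7*x^2 - 8*x + 1.33*|x|
L = 14, alpha = 0.0326
Iteration 1: beta = 0.0, y = 2.8232 + 0.0*(2.8232 - 2.8232) = 2.8232
  grad(y) = 31.5248, v = y - alpha*grad = 1.7955
  prox(v) = soft_thresh(1.7955, 0.0434) = 1.7521
Iteration 2: beta = 0.3333, y = 1.7521 + 0.3333*(1.7521 - 2.8232) = 1.3951
  grad(y) = 11.5316, v = y - alpha*grad = 1.0192
  prox(v) = soft_thresh(1.0192, 0.0434) = 0.9758
f(x_2) = 7*0.9758^2 - 8*0.9758 + 1.33*|0.9758| = 0.1569


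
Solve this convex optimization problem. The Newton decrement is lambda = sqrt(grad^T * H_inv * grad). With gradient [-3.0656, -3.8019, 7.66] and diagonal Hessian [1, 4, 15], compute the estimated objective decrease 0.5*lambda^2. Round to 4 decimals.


Step 1: H is diagonal, so H^(-1) * g = [-3.0656, -0.9505, 0.5107].
Step 2: g^T H^(-1) g = sum_i g_i^2 / H_ii
  = (-3.0656)^2/1 + (-3.8019)^2/4 + (7.66)^2/15
  = 9.3979 + 3.6136 + 3.9117 = 16.9232
Step 3: Objective decrease = 0.5 * g^T H^(-1) g = 8.4616


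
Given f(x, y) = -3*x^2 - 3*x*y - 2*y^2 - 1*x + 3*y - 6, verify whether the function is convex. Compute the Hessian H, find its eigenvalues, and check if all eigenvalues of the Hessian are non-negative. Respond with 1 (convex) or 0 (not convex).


The Hessian of f(x,y) = -3*x^2 - 3*x*y - 2*y^2 - 1*x + 3*y - 6 is:
H = [[-6, -3], [-3, -4]]
Trace = -6 - 4 = -10
Determinant = -6*-4 - (-3)^2 = 15
Discriminant = (-10)^2 - 4*15 = 40.0
Eigenvalues: lambda_1 = -8.1623, lambda_2 = -1.8377
The function is not convex.

0


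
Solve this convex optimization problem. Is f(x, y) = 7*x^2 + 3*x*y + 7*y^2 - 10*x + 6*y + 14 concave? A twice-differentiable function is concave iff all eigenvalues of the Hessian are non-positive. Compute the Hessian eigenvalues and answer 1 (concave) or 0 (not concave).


The Hessian of f(x,y) = 7*x^2 + 3*x*y + 7*y^2 - 10*x + 6*y + 14 is:
H = [[14, 3], [3, 14]]
Trace = 14 + 14 = 28
Determinant = 14*14 - (3)^2 = 187
Discriminant = (28)^2 - 4*187 = 36.0
Eigenvalues: lambda_1 = 11.0, lambda_2 = 17.0
The function is not concave.

0


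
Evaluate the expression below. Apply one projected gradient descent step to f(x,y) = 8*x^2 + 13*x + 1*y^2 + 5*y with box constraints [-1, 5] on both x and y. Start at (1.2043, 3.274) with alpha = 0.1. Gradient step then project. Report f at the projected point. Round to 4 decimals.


Step 1: Compute gradient at (1.2043, 3.274).
grad_x = 2*8*1.2043 + 13 = 32.2688
grad_y = 2*1*3.274 + 5 = 11.548
Step 2: Gradient step.
x_raw = 1.2043 - 0.1*32.2688 = -2.0226
y_raw = 3.274 - 0.1*11.548 = 2.1192
Step 3: Project onto [-1, 5].
x_proj = clip(-2.0226) = -1.0
y_proj = clip(2.1192) = 2.1192
Step 4: Evaluate f.
f(-1.0, 2.1192) = 10.087


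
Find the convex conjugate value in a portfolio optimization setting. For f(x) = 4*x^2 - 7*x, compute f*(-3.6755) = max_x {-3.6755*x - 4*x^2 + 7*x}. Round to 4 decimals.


f*(y) = sup_x {y*x - a*x^2 - b*x} = sup_x {(y-b)*x - a*x^2}
FOC: (y - b) - 2a*x = 0 => x* = (y - b)/(2a)
x* = (-3.6755 + 7)/(2*4) = 0.4156
f*(-3.6755) = (y-b)^2/(4a) = (-3.6755 + 7)^2/(4*4)
= 11.0523/16 = 0.6908


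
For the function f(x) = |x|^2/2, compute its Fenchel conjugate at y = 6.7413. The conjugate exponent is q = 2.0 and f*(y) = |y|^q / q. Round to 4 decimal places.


The conjugate exponent q satisfies 1/p + 1/q = 1.
p = 2, so q = 2/(2 - 1) = 2.0
|y|^q = 6.7413^2.0 = 45.4451
f*(6.7413) = 45.4451 / 2.0 = 22.7226


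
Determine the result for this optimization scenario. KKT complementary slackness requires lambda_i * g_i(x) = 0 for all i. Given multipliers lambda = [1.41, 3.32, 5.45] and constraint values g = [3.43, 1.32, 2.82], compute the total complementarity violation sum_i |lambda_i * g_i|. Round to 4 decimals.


KKT complementary slackness check:
lambda_1 * g_1 = 1.41 * 3.43 = 4.8363
lambda_2 * g_2 = 3.32 * 1.32 = 4.3824
lambda_3 * g_3 = 5.45 * 2.82 = 15.369
Total violation = 4.8363 + 4.3824 + 15.369 = 24.5877


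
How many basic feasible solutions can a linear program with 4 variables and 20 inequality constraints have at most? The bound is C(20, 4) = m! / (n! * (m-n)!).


Each vertex corresponds to some choice of n active constraints out of m, so the number of vertices is at most C(m, n) = m! / (n!(m-n)!).
m = 20, n = 4
Numerator: 20 * 19 * 18 * 17
Denominator: 4! = 24
C(20, 4) = 4845


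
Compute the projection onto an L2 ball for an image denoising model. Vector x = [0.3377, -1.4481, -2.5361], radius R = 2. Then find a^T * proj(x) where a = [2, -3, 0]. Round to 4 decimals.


Step 1: Compute ||x|| (intermediates to 6 decimals).
||x|| = sqrt(0.3377^2 + (-1.4481)^2 + (-2.5361)^2) = 2.93987
Step 2: Project.
Since ||x|| > R, scale = R/||x|| = 2/2.93987 = 0.680302, proj(x) = scale * x
proj(x) = [0.229738, -0.985145, -1.725314]
Step 3: Dot product.
a^T * proj(x) = 2*0.229738 - 3*(-0.985145) + 0*(-1.725314) = 3.4149


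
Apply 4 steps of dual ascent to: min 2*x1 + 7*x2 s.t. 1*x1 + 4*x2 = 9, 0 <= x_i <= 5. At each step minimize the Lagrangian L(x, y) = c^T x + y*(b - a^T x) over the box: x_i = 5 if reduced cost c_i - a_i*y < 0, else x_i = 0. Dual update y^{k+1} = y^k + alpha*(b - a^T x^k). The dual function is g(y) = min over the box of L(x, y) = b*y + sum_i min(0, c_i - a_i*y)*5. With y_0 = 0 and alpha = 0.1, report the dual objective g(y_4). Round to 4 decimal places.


Dual ascent for LP: min 2*x1 + 7*x2, 1*x1 + 4*x2 = 9, 0 <= x_i <= 5
Step 1: y^k = 0.0, reduced costs: (2.0, 7.0)
  x^k = (0.0, 0.0), subgradient = b - a^T x = 9.0
  y^{k+1} = 0.0 + 0.1*9.0 = 0.9
Step 2: y^k = 0.9, reduced costs: (1.1, 3.4)
  x^k = (0.0, 0.0), subgradient = b - a^T x = 9.0
  y^{k+1} = 0.9 + 0.1*9.0 = 1.8
Step 3: y^k = 1.8, reduced costs: (0.2, -0.2)
  x^k = (0.0, 5.0), subgradient = b - a^T x = -11.0
  y^{k+1} = 1.8 + 0.1*-11.0 = 0.7
Step 4: y^k = 0.7, reduced costs: (1.3, 4.2)
  x^k = (0.0, 0.0), subgradient = b - a^T x = 9.0
  y^{k+1} = 0.7 + 0.1*9.0 = 1.6
Dual objective at y_4 = 1.6: reduced costs (0.4, 0.6), box minimizer x = (0.0, 0.0)
g(y_4) = b*y + (c1 - a1*y)*x1 + (c2 - a2*y)*x2 = 9*1.6 + 0.4*0.0 + 0.6*0.0 = 14.4 + 0.0 + 0.0 = 14.4


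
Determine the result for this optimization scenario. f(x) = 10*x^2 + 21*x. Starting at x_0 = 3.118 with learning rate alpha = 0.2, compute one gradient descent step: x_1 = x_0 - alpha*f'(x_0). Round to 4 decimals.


We compute the gradient at x_0 and apply the update.
f'(x) = 20*x + 21
f'(3.118) = 20*3.118 + 21 = 83.36
x_1 = 3.118 - 0.2*83.36 = -13.554


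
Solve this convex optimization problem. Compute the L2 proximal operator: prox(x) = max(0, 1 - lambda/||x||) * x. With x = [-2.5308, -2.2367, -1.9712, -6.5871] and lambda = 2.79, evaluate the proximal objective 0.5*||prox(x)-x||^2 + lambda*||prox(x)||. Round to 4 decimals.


Step 1: Compute ||x||.
||x|| = 7.6605
Step 2: Compute scaling factor.
scale = max(0, 1 - 2.79/7.6605) = 0.6358
Step 3: prox(x) = [-1.6091, -1.4221, -1.2533, -4.188]
||prox(x)|| = 4.8705
Step 4: Proximal objective.
0.5*||prox-x||^2 = 3.8921
lambda*||prox|| = 13.5887
Total = 17.4808


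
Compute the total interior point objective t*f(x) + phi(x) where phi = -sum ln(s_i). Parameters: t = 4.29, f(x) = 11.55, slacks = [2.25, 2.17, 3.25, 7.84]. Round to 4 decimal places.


Step 1: Compute log-barrier.
ln values: [0.8109, 0.7747, 1.1787, 2.0592]
phi = -(0.8109 + 0.7747 + 1.1787 + 2.0592) = -4.8236
Step 2: Compute augmented objective.
t*f(x) = 4.29*11.55 = 49.5495
Total = 49.5495 - 4.8236 = 44.7259


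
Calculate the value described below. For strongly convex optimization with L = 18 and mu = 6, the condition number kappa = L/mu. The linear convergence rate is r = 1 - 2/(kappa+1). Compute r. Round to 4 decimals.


Step 1: Compute the condition number.
kappa = L/mu = 18/6 = 3.0
Step 2: Compute the convergence rate.
r = 1 - 2/(kappa + 1) = 1 - 2*mu/(L + mu) = (L - mu)/(L + mu) = 12/24 = 0.5


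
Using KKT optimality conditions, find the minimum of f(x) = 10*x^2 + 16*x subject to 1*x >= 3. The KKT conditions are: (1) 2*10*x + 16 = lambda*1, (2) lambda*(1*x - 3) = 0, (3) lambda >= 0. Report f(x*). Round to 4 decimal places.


Step 1: Try lambda = 0 (constraint inactive).
x_unc = -16/(2*10) = -0.8
Check: 1*-0.8 = -0.8 < 3 -- violated!
Step 2: Constraint must be active: 1*x = 3
x* = 3/1 = 3.0
lambda = (2*10*3.0 + 16)/1 = 76.0
Step 3: Compute optimal value.
f(x*) = 10*3.0^2 + 16*3.0 = 138.0


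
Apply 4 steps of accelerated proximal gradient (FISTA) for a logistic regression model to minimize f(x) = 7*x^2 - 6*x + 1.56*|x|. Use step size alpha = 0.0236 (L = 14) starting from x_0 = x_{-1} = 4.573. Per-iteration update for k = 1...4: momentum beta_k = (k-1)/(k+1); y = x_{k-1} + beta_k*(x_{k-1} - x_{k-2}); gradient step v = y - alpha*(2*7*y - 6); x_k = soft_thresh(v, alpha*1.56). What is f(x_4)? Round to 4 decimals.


FISTA on f(x) = 7*x^2 - 6*x + 1.56*|x|
L = 14, alpha = 0.0236
Iteration 1: beta = 0.0, y = 4.573 + 0.0*(4.573 - 4.573) = 4.573
  grad(y) = 58.022, v = y - alpha*grad = 3.2037
  prox(v) = soft_thresh(3.2037, 0.0368) = 3.1669
Iteration 2: beta = 0.3333, y = 3.1669 + 0.3333*(3.1669 - 4.573) = 2.6982
  grad(y) = 31.7741, v = y - alpha*grad = 1.9483
  prox(v) = soft_thresh(1.9483, 0.0368) = 1.9115
Iteration 3: beta = 0.5, y = 1.9115 + 0.5*(1.9115 - 3.1669) = 1.2838
  grad(y) = 11.9728, v = y - alpha*grad = 1.0012
  prox(v) = soft_thresh(1.0012, 0.0368) = 0.9644
Iteration 4: beta = 0.6, y = 0.9644 + 0.6*(0.9644 - 1.9115) = 0.3962
  grad(y) = -0.4539, v = y - alpha*grad = 0.4069
  prox(v) = soft_thresh(0.4069, 0.0368) = 0.37
f(x_4) = 7*0.37^2 - 6*0.37 + 1.56*|0.37| = -0.6845


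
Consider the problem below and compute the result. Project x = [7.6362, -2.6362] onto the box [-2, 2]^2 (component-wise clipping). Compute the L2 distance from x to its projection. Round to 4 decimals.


Project each component onto [-2, 2].
clip(7.6362) = 2.0, clip(-2.6362) = -2.0
Projection = [2.0, -2.0]
Squared diffs: [31.7668, 0.4048]
Distance = sqrt(32.1716) = 5.672


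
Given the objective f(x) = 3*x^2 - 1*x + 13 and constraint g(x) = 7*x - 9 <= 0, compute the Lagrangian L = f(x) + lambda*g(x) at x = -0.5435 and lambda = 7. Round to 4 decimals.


Step 1: Evaluate f(x).
f(-0.5435) = 3*(-0.5435)^2 - 1*(-0.5435) + 13 = 14.4297
Step 2: Evaluate g(x).
g(-0.5435) = 7*-0.5435 - 9 = -12.8045
Step 3: Compute Lagrangian.
L = 14.4297 + 7*-12.8045 = -75.2018


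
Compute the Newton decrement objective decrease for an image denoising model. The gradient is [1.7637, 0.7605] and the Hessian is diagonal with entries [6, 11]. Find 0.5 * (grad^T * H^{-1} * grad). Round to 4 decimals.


Step 1: H is diagonal, so H^(-1) * g = [0.294, 0.0691].
Step 2: g^T H^(-1) g = sum_i g_i^2 / H_ii
  = (1.7637)^2/6 + (0.7605)^2/11
  = 0.5184 + 0.0526 = 0.571
Step 3: Objective decrease = 0.5 * g^T H^(-1) g = 0.2855


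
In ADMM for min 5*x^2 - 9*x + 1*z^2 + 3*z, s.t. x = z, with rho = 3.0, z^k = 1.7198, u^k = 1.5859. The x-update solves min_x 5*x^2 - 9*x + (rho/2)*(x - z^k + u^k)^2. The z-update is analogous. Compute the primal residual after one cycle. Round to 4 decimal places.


ADMM iteration with rho = 3.0, z^k = 1.7198, u^k = 1.5859
Step 1: x-update.
Minimize 5*x^2 - 9*x + (3.0/2)*(x - 1.7198 + 1.5859)^2
FOC: (2*5 + 3.0)*x = 9 + 3.0*(1.7198 - 1.5859)
x^{k+1} = 0.7232
Step 2: z-update.
Minimize 1*z^2 + 3*z + (3.0/2)*(0.7232 - z + 1.5859)^2
FOC: (2*1 + 3.0)*z = -3 + 3.0*(0.7232 + 1.5859)
z^{k+1} = 0.7855
Step 3: u-update.
u^{k+1} = 1.5859 + 0.7232 - 0.7855 = 1.5236
Step 4: Primal residual = |0.7232 - 0.7855| = 0.0623


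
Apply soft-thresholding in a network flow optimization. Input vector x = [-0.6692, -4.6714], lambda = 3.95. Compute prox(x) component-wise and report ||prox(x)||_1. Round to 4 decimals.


Soft-thresholding with lambda = 3.95:
prox(-0.6692) = sign(-0.6692)*max(|-0.6692| - 3.95, 0) = 0.0
prox(-4.6714) = sign(-4.6714)*max(|-4.6714| - 3.95, 0) = -0.7214
prox(x) = [0.0, -0.7214]
||prox(x)||_1 = 0.0 + 0.7214 = 0.7214


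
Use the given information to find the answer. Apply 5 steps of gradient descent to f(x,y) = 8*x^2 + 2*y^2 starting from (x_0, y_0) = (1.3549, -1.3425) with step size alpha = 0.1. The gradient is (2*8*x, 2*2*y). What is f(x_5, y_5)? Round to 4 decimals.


Gradient descent on f(x,y) = 8*x^2 + 2*y^2.
Starting point: (1.3549, -1.3425), alpha = 0.1
Step 1: grad_x = 2*8*1.3549 = 21.6784, grad_y = 2*2*-1.3425 = -5.37
  x_1 = 1.3549 - 0.1*21.6784 = -0.8129
  y_1 = -1.3425 - 0.1*-5.37 = -0.8055
Step 2: grad_x = 2*8*-0.8129 = -13.007, grad_y = 2*2*-0.8055 = -3.222
  x_2 = -0.8129 - 0.1*-13.007 = 0.4878
  y_2 = -0.8055 - 0.1*-3.222 = -0.4833
Step 3: grad_x = 2*8*0.4878 = 7.8042, grad_y = 2*2*-0.4833 = -1.9332
  x_3 = 0.4878 - 0.1*7.8042 = -0.2927
  y_3 = -0.4833 - 0.1*-1.9332 = -0.29
Step 4: grad_x = 2*8*-0.2927 = -4.6825, grad_y = 2*2*-0.29 = -1.1599
  x_4 = -0.2927 - 0.1*-4.6825 = 0.1756
  y_4 = -0.29 - 0.1*-1.1599 = -0.174
Step 5: grad_x = 2*8*0.1756 = 2.8095, grad_y = 2*2*-0.174 = -0.696
  x_5 = 0.1756 - 0.1*2.8095 = -0.1054
  y_5 = -0.174 - 0.1*-0.696 = -0.1044
f(-0.1054, -0.1044) = 8*(-0.1054)^2 + 2*(-0.1044)^2 = 0.1106
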